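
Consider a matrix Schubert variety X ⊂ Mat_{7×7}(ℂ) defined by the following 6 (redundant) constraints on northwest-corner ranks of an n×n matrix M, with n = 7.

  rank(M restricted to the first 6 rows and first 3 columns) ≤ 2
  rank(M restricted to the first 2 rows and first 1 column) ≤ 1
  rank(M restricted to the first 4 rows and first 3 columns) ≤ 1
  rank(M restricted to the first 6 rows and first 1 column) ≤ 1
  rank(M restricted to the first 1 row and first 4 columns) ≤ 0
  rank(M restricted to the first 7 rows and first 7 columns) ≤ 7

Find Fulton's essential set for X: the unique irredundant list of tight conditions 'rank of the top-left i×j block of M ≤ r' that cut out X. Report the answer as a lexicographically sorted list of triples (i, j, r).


The tightest implied rank at each (i,j), from the 6 conditions:

  i=1: 0 0 0 0 1 1 1
  i=2: 1 1 1 1 2 2 2
  i=3: 1 1 1 2 3 3 3
  i=4: 1 1 1 2 3 4 4
  i=5: 1 2 2 3 4 5 5
  i=6: 1 2 2 3 4 5 6
  i=7: 1 2 3 4 5 6 7

hence w(1..7) = (5, 1, 4, 6, 2, 7, 3).

D(w) has 9 cells with 3 SE-corners; essential set:

[(1, 4, 0), (4, 3, 1), (6, 3, 2)]


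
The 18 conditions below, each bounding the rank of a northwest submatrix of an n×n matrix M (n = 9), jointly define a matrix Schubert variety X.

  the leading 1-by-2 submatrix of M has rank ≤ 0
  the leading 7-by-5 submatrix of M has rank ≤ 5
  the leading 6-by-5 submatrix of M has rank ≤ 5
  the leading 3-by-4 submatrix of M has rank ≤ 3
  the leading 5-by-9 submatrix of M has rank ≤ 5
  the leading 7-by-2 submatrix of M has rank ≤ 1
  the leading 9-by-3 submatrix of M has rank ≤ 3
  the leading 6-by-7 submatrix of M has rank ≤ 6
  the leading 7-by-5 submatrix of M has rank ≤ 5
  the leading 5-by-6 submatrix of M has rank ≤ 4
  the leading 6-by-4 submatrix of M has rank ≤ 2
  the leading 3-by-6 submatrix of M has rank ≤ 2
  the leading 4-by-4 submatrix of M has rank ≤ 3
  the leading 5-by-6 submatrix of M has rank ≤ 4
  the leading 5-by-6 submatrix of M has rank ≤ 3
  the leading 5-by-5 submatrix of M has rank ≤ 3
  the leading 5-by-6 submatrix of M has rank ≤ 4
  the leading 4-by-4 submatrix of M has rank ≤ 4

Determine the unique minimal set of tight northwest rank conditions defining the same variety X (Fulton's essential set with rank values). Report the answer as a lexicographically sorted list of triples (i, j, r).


The tightest implied rank at each (i,j), from the 18 conditions:

  i=1: 0 | 0 | 1 | 1 | 1 | 1 | 1 | 1 | 1
  i=2: 1 | 1 | 2 | 2 | 2 | 2 | 2 | 2 | 2
  i=3: 1 | 1 | 2 | 2 | 2 | 2 | 3 | 3 | 3
  i=4: 1 | 1 | 2 | 2 | 3 | 3 | 4 | 4 | 4
  i=5: 1 | 1 | 2 | 2 | 3 | 3 | 4 | 5 | 5
  i=6: 1 | 1 | 2 | 2 | 3 | 4 | 5 | 6 | 6
  i=7: 1 | 1 | 2 | 3 | 4 | 5 | 6 | 7 | 7
  i=8: 1 | 2 | 3 | 4 | 5 | 6 | 7 | 8 | 8
  i=9: 1 | 2 | 3 | 4 | 5 | 6 | 7 | 8 | 9

reading off 1-entries of Δ²R: w = (3, 1, 7, 5, 8, 6, 4, 2, 9).

Fulton essential set (5 of the 14 Rothe cells):

[(1, 2, 0), (3, 6, 2), (5, 6, 3), (6, 4, 2), (7, 2, 1)]


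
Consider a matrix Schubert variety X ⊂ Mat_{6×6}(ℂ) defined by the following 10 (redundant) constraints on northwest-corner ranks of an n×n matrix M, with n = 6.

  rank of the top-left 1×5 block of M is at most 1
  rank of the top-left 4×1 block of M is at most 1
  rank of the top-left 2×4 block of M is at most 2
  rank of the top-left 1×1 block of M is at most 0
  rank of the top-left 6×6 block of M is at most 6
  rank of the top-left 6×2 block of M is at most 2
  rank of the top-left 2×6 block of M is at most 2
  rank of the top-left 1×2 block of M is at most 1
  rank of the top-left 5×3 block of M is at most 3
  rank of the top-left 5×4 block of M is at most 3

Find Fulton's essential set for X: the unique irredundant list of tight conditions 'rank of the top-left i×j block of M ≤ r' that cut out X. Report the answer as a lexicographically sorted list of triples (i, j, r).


Computing R[i][j] = min implied NW-rank bound (n=6, 10 conditions):

  0  1  1  1  1  1
  1  2  2  2  2  2
  1  2  3  3  3  3
  1  2  3  3  4  4
  1  2  3  3  4  5
  1  2  3  4  5  6

second differences of R give the permutation w = (2, 1, 3, 5, 6, 4).

Fulton essential set (2 of the 3 Rothe cells):

[(1, 1, 0), (5, 4, 3)]


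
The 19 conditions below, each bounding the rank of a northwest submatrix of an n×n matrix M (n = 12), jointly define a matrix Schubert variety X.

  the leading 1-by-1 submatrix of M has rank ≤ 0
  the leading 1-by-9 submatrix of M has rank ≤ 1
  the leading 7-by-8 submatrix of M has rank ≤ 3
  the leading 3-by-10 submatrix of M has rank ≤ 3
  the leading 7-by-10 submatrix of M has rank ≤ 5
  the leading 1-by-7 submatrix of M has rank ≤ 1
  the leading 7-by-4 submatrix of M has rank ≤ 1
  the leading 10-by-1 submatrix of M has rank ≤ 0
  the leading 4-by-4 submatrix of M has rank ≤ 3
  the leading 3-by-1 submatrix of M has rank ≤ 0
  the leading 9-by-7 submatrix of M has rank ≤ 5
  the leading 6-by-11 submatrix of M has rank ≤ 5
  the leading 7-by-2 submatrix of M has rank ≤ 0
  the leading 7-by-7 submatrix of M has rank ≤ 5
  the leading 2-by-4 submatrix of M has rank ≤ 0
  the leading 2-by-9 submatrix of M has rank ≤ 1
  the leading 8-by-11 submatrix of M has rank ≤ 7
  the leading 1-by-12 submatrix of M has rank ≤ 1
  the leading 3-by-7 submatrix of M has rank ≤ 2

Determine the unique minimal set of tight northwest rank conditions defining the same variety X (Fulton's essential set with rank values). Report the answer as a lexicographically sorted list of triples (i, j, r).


Rank table r_w(12×12) implied by the 19 constraints:

  0  0  0  0  1  1  1  1  1  1  1  1
  0  0  0  0  1  1  1  1  1  2  2  2
  0  0  1  1  2  2  2  2  2  3  3  3
  0  0  1  1  2  3  3  3  3  4  4  4
  0  0  1  1  2  3  3  3  4  5  5  5
  0  0  1  1  2  3  3  3  4  5  5  6
  0  0  1  1  2  3  3  3  4  5  6  7
  0  1  2  2  3  4  4  4  5  6  7  8
  0  1  2  3  4  5  5  5  6  7  8  9
  0  1  2  3  4  5  6  6  7  8  9  10
  1  2  3  4  5  6  7  7  8  9  10  11
  1  2  3  4  5  6  7  8  9  10  11  12

second differences of R give the permutation w = (5, 10, 3, 6, 9, 12, 11, 2, 4, 7, 1, 8).

7 SE-corners of the 36-cell Rothe diagram give Ess(w):

[(2, 4, 0), (2, 9, 1), (6, 11, 5), (7, 2, 0), (7, 4, 1), (7, 8, 3), (10, 1, 0)]


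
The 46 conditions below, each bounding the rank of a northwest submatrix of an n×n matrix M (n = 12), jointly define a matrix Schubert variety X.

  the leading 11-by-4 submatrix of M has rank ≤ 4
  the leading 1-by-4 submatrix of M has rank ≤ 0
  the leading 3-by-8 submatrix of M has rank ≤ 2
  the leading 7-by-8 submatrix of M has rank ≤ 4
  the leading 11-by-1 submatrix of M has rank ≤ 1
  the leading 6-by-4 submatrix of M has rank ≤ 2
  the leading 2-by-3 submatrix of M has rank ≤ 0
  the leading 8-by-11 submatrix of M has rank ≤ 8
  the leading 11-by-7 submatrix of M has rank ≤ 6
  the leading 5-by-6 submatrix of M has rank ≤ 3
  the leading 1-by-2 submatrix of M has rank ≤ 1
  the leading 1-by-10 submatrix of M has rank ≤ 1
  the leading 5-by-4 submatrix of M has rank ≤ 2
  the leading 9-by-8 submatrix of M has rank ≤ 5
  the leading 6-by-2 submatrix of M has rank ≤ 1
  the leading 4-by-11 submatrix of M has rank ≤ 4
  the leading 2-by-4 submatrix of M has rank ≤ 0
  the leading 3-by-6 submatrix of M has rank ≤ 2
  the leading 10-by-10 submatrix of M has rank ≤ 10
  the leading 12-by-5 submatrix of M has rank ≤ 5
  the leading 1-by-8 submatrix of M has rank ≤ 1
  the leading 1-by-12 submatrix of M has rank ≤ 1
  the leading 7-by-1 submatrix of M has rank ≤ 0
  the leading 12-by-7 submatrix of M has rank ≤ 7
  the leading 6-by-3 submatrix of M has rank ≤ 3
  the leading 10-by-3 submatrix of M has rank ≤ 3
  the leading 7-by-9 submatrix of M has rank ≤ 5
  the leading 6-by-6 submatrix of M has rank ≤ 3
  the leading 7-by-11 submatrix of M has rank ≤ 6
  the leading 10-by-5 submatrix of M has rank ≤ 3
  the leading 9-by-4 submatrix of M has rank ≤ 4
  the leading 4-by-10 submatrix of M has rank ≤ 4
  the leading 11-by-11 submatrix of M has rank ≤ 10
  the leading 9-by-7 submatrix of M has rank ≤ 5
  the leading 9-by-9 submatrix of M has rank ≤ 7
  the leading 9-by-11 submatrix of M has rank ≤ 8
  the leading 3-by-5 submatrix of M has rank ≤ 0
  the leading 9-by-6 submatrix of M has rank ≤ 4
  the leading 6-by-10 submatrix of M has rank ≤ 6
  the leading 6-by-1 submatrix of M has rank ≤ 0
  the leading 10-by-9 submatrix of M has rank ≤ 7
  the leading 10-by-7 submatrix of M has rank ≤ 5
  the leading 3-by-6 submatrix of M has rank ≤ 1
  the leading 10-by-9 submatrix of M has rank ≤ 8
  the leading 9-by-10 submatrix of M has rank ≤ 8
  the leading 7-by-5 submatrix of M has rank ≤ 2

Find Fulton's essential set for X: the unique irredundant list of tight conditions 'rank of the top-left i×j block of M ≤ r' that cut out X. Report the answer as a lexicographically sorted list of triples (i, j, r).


Recovering R(i,j) via the rank-extension bound from the 46 conditions:

  0 | 0 | 0 | 0 | 0 | 1 | 1 | 1 | 1 | 1 | 1 | 1
  0 | 0 | 0 | 0 | 0 | 1 | 2 | 2 | 2 | 2 | 2 | 2
  0 | 0 | 0 | 0 | 0 | 1 | 2 | 2 | 3 | 3 | 3 | 3
  0 | 1 | 1 | 1 | 1 | 2 | 3 | 3 | 4 | 4 | 4 | 4
  0 | 1 | 2 | 2 | 2 | 3 | 4 | 4 | 5 | 5 | 5 | 5
  0 | 1 | 2 | 2 | 2 | 3 | 4 | 4 | 5 | 6 | 6 | 6
  0 | 1 | 2 | 2 | 2 | 3 | 4 | 4 | 5 | 6 | 6 | 7
  1 | 2 | 3 | 3 | 3 | 4 | 5 | 5 | 6 | 7 | 7 | 8
  1 | 2 | 3 | 3 | 3 | 4 | 5 | 5 | 6 | 7 | 8 | 9
  1 | 2 | 3 | 3 | 3 | 4 | 5 | 6 | 7 | 8 | 9 | 10
  1 | 2 | 3 | 4 | 4 | 5 | 6 | 7 | 8 | 9 | 10 | 11
  1 | 2 | 3 | 4 | 5 | 6 | 7 | 8 | 9 | 10 | 11 | 12

giving w = (6, 7, 9, 2, 3, 10, 12, 1, 11, 8, 4, 5) via Δ²R.

ℓ(w)=32; the 8 essential cells (i,j,r):

[(3, 5, 0), (3, 8, 2), (7, 1, 0), (7, 5, 2), (7, 8, 4), (7, 11, 6), (9, 8, 5), (10, 5, 3)]


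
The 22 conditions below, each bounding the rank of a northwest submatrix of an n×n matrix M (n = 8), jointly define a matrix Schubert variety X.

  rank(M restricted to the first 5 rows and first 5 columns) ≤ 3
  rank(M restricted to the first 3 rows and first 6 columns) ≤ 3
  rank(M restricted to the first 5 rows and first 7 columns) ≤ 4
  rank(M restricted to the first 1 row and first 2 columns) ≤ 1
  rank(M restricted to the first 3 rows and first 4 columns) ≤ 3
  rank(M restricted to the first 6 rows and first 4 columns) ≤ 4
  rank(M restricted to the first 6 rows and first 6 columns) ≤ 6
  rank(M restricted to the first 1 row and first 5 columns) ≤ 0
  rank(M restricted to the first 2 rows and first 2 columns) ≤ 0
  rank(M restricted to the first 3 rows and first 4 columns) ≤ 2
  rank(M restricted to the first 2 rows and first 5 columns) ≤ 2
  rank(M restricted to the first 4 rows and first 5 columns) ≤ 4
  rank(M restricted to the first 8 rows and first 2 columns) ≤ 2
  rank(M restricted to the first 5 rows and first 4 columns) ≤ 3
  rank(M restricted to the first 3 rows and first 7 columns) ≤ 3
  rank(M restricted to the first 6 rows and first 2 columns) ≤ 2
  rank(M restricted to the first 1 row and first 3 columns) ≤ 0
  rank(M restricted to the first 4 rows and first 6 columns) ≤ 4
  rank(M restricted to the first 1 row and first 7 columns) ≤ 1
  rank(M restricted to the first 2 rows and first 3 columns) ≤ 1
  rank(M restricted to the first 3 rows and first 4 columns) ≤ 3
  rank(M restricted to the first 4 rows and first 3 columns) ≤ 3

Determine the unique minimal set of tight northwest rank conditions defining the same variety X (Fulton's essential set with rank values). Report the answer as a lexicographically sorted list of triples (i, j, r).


Propagating the 22 rank bounds to every northwest block:

  i=1: 0 0 0 0 0 1 1 1
  i=2: 0 0 1 1 1 2 2 2
  i=3: 1 1 2 2 2 3 3 3
  i=4: 1 2 3 3 3 4 4 4
  i=5: 1 2 3 3 3 4 4 5
  i=6: 1 2 3 4 4 5 5 6
  i=7: 1 2 3 4 5 6 6 7
  i=8: 1 2 3 4 5 6 7 8

second differences of R give the permutation w = (6, 3, 1, 2, 8, 4, 5, 7).

D(w) has 10 cells with 4 SE-corners; essential set:

[(1, 5, 0), (2, 2, 0), (5, 5, 3), (5, 7, 4)]


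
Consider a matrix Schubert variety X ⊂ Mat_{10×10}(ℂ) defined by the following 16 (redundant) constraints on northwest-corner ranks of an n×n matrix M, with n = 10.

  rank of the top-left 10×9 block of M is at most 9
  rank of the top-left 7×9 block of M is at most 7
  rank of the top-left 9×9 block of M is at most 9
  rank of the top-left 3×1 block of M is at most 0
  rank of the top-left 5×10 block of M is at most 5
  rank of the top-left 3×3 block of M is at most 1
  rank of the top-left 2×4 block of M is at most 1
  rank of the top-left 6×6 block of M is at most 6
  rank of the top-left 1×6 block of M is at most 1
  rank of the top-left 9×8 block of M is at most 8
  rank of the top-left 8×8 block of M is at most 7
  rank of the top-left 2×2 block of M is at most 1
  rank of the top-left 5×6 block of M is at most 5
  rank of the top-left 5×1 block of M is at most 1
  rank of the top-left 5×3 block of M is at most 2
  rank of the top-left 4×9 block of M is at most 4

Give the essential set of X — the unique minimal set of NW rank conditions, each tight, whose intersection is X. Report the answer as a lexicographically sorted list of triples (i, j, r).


Propagating the 16 rank bounds to every northwest block:

  row 1: 0, 1, 1, 1, 1, 1, 1, 1, 1, 1
  row 2: 0, 1, 1, 1, 2, 2, 2, 2, 2, 2
  row 3: 0, 1, 1, 2, 3, 3, 3, 3, 3, 3
  row 4: 1, 2, 2, 3, 4, 4, 4, 4, 4, 4
  row 5: 1, 2, 2, 3, 4, 5, 5, 5, 5, 5
  row 6: 1, 2, 3, 4, 5, 6, 6, 6, 6, 6
  row 7: 1, 2, 3, 4, 5, 6, 7, 7, 7, 7
  row 8: 1, 2, 3, 4, 5, 6, 7, 7, 8, 8
  row 9: 1, 2, 3, 4, 5, 6, 7, 8, 9, 9
  row 10: 1, 2, 3, 4, 5, 6, 7, 8, 9, 10

second differences of R give the permutation w = (2, 5, 4, 1, 6, 3, 7, 9, 8, 10).

D(w) has 8 cells with 5 SE-corners; essential set:

[(2, 4, 1), (3, 1, 0), (3, 3, 1), (5, 3, 2), (8, 8, 7)]


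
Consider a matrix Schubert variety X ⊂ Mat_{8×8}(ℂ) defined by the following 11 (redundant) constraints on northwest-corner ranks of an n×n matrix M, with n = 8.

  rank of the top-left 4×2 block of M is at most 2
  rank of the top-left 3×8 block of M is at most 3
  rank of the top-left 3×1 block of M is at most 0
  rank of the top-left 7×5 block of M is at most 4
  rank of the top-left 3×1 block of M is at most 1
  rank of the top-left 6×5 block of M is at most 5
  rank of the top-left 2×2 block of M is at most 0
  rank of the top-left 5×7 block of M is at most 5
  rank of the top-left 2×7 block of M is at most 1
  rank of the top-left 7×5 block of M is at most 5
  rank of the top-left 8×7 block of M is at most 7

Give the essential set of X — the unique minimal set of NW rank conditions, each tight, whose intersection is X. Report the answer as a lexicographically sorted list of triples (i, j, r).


The tightest implied rank at each (i,j), from the 11 conditions:

  R[1]: 0  0  1  1  1  1  1  1
  R[2]: 0  0  1  1  1  1  1  2
  R[3]: 0  1  2  2  2  2  2  3
  R[4]: 1  2  3  3  3  3  3  4
  R[5]: 1  2  3  4  4  4  4  5
  R[6]: 1  2  3  4  4  5  5  6
  R[7]: 1  2  3  4  4  5  6  7
  R[8]: 1  2  3  4  5  6  7  8

the unique w with this rank table is (3, 8, 2, 1, 4, 6, 7, 5).

|D(w)|=11, |Ess(w)|=4:

[(2, 2, 0), (2, 7, 1), (3, 1, 0), (7, 5, 4)]


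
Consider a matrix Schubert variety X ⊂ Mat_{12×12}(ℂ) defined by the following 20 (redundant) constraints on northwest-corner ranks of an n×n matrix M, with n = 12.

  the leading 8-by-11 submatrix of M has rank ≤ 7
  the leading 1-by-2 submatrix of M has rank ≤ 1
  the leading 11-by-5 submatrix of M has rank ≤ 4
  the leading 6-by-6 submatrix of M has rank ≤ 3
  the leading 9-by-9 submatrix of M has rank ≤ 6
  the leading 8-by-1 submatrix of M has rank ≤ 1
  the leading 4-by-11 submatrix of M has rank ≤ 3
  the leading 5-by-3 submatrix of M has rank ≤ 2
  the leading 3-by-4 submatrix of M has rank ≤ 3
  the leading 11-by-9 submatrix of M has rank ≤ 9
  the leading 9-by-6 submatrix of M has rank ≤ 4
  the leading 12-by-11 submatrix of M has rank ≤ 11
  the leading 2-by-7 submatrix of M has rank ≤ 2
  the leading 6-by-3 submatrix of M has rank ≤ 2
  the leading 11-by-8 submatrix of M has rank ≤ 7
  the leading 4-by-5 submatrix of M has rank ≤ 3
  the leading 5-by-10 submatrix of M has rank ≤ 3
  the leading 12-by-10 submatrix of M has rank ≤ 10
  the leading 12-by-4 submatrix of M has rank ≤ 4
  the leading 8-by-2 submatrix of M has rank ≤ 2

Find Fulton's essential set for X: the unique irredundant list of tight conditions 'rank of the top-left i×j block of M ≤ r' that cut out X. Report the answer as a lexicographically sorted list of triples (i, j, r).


The tightest implied rank at each (i,j), from the 20 conditions:

  row 1: 1  1  1  1  1  1  1  1  1  1  1  1
  row 2: 1  2  2  2  2  2  2  2  2  2  2  2
  row 3: 1  2  2  3  3  3  3  3  3  3  3  3
  row 4: 1  2  2  3  3  3  3  3  3  3  3  4
  row 5: 1  2  2  3  3  3  3  3  3  3  4  5
  row 6: 1  2  2  3  3  3  4  4  4  4  5  6
  row 7: 1  2  3  4  4  4  5  5  5  5  6  7
  row 8: 1  2  3  4  4  4  5  6  6  6  7  8
  row 9: 1  2  3  4  4  4  5  6  6  7  8  9
  row 10: 1  2  3  4  4  5  6  7  7  8  9  10
  row 11: 1  2  3  4  4  5  6  7  8  9  10  11
  row 12: 1  2  3  4  5  6  7  8  9  10  11  12

the unique w with this rank table is (1, 2, 4, 12, 11, 7, 3, 8, 10, 6, 9, 5).

7 SE-corners of the 26-cell Rothe diagram give Ess(w):

[(4, 11, 3), (5, 10, 3), (6, 3, 2), (6, 6, 3), (9, 6, 4), (9, 9, 6), (11, 5, 4)]


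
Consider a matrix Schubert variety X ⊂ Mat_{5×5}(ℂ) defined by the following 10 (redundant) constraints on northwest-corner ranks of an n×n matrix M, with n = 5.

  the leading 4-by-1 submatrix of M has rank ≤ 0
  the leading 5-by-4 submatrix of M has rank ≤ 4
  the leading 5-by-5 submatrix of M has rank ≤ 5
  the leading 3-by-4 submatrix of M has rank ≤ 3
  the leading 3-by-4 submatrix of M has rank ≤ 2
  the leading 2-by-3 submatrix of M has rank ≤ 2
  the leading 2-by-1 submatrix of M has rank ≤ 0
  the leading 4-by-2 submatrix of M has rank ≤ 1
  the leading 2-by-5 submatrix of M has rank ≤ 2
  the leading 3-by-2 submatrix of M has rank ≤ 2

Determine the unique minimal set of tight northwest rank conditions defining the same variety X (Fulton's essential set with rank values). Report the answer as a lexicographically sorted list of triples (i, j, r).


The tightest implied rank at each (i,j), from the 10 conditions:

  row 1: 0  1  1  1  1
  row 2: 0  1  2  2  2
  row 3: 0  1  2  2  3
  row 4: 0  1  2  3  4
  row 5: 1  2  3  4  5

reading off 1-entries of Δ²R: w = (2, 3, 5, 4, 1).

ℓ(w)=5; the 2 essential cells (i,j,r):

[(3, 4, 2), (4, 1, 0)]


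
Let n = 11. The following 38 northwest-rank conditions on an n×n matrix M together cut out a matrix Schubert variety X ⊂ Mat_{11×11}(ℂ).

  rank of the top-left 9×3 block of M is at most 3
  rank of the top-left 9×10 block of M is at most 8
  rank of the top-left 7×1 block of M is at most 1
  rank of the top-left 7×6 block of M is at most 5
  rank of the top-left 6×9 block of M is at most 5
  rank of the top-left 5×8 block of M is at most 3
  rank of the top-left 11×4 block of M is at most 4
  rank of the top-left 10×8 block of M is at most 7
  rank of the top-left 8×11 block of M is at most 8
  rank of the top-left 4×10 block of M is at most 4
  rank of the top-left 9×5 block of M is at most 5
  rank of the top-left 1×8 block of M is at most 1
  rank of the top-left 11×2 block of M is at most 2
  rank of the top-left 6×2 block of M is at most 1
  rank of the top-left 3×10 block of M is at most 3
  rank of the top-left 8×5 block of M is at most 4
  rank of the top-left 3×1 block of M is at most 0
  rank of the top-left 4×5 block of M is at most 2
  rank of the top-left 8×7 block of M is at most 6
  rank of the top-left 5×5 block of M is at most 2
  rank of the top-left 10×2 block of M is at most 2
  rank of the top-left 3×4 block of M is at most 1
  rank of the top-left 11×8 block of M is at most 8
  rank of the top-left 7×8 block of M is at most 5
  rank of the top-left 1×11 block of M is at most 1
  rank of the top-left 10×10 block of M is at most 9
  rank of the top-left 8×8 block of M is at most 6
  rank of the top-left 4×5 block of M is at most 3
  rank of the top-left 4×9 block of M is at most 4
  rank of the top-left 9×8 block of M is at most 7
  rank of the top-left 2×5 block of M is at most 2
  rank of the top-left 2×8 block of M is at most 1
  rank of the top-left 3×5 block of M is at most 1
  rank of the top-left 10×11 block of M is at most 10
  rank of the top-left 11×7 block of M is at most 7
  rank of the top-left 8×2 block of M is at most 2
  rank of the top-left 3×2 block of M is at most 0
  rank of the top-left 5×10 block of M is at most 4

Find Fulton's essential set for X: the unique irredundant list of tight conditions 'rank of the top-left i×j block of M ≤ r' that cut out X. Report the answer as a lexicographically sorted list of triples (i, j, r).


Propagating the 38 rank bounds to every northwest block:

  row 1: 0, 0, 1, 1, 1, 1, 1, 1, 1, 1, 1
  row 2: 0, 0, 1, 1, 1, 1, 1, 1, 2, 2, 2
  row 3: 0, 0, 1, 1, 1, 2, 2, 2, 3, 3, 3
  row 4: 1, 1, 2, 2, 2, 3, 3, 3, 4, 4, 4
  row 5: 1, 1, 2, 2, 2, 3, 3, 3, 4, 4, 5
  row 6: 1, 1, 2, 3, 3, 4, 4, 4, 5, 5, 6
  row 7: 1, 2, 3, 4, 4, 5, 5, 5, 6, 6, 7
  row 8: 1, 2, 3, 4, 4, 5, 6, 6, 7, 7, 8
  row 9: 1, 2, 3, 4, 5, 6, 7, 7, 8, 8, 9
  row 10: 1, 2, 3, 4, 5, 6, 7, 7, 8, 9, 10
  row 11: 1, 2, 3, 4, 5, 6, 7, 8, 9, 10, 11

the unique w with this rank table is (3, 9, 6, 1, 11, 4, 2, 7, 5, 10, 8).

|D(w)|=22, |Ess(w)|=9:

[(2, 8, 1), (3, 2, 0), (3, 5, 1), (5, 5, 2), (5, 8, 3), (5, 10, 4), (6, 2, 1), (8, 5, 4), (10, 8, 7)]


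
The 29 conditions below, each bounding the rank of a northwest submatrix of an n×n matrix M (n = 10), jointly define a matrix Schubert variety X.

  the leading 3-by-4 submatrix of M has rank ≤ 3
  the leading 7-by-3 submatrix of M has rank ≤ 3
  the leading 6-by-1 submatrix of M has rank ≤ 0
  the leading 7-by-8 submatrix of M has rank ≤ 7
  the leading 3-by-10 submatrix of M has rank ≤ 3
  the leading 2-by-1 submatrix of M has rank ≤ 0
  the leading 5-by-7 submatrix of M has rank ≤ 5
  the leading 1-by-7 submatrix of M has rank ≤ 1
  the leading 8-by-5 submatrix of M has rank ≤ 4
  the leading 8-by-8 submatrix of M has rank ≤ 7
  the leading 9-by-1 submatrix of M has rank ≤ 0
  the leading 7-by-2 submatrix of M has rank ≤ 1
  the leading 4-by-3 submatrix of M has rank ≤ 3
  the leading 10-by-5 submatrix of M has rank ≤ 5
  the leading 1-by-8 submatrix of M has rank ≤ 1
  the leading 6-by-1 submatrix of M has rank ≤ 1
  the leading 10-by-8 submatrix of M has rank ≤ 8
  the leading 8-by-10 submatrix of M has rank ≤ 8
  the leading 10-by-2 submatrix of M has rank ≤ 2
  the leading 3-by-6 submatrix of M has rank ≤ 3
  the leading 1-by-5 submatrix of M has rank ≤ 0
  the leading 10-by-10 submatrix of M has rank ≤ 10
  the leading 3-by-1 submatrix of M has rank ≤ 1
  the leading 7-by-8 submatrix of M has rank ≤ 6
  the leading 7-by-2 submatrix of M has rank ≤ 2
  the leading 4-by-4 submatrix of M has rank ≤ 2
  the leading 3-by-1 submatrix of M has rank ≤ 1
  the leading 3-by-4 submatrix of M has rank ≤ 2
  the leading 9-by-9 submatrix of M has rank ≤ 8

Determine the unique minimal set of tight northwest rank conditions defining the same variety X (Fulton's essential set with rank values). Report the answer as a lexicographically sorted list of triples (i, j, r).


The tightest implied rank at each (i,j), from the 29 conditions:

  R[1]: 0 | 0 | 0 | 0 | 0 | 1 | 1 | 1 | 1 | 1
  R[2]: 0 | 1 | 1 | 1 | 1 | 2 | 2 | 2 | 2 | 2
  R[3]: 0 | 1 | 2 | 2 | 2 | 3 | 3 | 3 | 3 | 3
  R[4]: 0 | 1 | 2 | 2 | 3 | 4 | 4 | 4 | 4 | 4
  R[5]: 0 | 1 | 2 | 3 | 4 | 5 | 5 | 5 | 5 | 5
  R[6]: 0 | 1 | 2 | 3 | 4 | 5 | 6 | 6 | 6 | 6
  R[7]: 0 | 1 | 2 | 3 | 4 | 5 | 6 | 6 | 7 | 7
  R[8]: 0 | 1 | 2 | 3 | 4 | 5 | 6 | 7 | 8 | 8
  R[9]: 0 | 1 | 2 | 3 | 4 | 5 | 6 | 7 | 8 | 9
  R[10]: 1 | 2 | 3 | 4 | 5 | 6 | 7 | 8 | 9 | 10

hence w(1..10) = (6, 2, 3, 5, 4, 7, 9, 8, 10, 1).

Rothe diagram D(w) (15 cells), 4 SE-corners (essential conditions):

[(1, 5, 0), (4, 4, 2), (7, 8, 6), (9, 1, 0)]


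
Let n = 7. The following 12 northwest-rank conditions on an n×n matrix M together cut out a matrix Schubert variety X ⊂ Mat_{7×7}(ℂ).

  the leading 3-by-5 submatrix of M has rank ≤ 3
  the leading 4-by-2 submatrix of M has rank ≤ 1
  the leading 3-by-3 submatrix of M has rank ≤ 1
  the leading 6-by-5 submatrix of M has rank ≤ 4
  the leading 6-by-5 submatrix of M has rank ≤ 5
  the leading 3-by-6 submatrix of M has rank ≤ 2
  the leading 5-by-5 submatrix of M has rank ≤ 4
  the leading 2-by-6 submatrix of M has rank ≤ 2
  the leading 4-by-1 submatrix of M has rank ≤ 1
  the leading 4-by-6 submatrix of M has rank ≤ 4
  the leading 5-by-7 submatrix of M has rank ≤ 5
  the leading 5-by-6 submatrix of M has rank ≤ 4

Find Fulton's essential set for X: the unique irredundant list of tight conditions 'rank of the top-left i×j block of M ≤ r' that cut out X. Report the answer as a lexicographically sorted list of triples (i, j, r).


Computing R[i][j] = min implied NW-rank bound (n=7, 12 conditions):

  i=1: 1, 1, 1, 1, 1, 1, 1
  i=2: 1, 1, 1, 2, 2, 2, 2
  i=3: 1, 1, 1, 2, 2, 2, 3
  i=4: 1, 1, 2, 3, 3, 3, 4
  i=5: 1, 2, 3, 4, 4, 4, 5
  i=6: 1, 2, 3, 4, 4, 5, 6
  i=7: 1, 2, 3, 4, 5, 6, 7

giving w = (1, 4, 7, 3, 2, 6, 5) via Δ²R.

|D(w)|=8, |Ess(w)|=4:

[(3, 3, 1), (3, 6, 2), (4, 2, 1), (6, 5, 4)]


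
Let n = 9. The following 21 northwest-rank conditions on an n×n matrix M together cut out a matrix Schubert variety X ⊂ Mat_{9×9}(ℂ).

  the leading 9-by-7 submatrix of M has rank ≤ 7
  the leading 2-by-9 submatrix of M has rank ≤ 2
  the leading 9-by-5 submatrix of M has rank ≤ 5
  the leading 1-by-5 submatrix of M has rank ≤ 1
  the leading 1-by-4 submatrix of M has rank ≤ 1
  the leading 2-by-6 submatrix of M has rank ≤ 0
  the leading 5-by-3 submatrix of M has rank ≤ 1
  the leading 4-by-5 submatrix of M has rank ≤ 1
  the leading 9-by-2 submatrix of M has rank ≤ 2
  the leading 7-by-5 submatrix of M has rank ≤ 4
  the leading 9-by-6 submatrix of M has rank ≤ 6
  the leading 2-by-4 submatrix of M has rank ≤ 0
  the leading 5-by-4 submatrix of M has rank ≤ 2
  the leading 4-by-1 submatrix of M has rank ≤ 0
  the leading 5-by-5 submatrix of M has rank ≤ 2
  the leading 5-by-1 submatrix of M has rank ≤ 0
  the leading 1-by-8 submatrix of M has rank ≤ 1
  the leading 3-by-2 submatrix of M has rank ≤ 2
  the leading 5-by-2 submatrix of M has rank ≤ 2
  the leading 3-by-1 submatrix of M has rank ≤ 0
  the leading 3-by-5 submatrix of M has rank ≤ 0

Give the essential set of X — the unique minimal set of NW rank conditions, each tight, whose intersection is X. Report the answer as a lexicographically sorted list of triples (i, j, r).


Reconstructing r_w from the 21 given conditions:

  R[1]: 0 | 0 | 0 | 0 | 0 | 0 | 1 | 1 | 1
  R[2]: 0 | 0 | 0 | 0 | 0 | 0 | 1 | 2 | 2
  R[3]: 0 | 0 | 0 | 0 | 0 | 1 | 2 | 3 | 3
  R[4]: 0 | 1 | 1 | 1 | 1 | 2 | 3 | 4 | 4
  R[5]: 0 | 1 | 1 | 2 | 2 | 3 | 4 | 5 | 5
  R[6]: 1 | 2 | 2 | 3 | 3 | 4 | 5 | 6 | 6
  R[7]: 1 | 2 | 3 | 4 | 4 | 5 | 6 | 7 | 7
  R[8]: 1 | 2 | 3 | 4 | 5 | 6 | 7 | 8 | 8
  R[9]: 1 | 2 | 3 | 4 | 5 | 6 | 7 | 8 | 9

reading off 1-entries of Δ²R: w = (7, 8, 6, 2, 4, 1, 3, 5, 9).

D(w) has 20 cells with 4 SE-corners; essential set:

[(2, 6, 0), (3, 5, 0), (5, 1, 0), (5, 3, 1)]


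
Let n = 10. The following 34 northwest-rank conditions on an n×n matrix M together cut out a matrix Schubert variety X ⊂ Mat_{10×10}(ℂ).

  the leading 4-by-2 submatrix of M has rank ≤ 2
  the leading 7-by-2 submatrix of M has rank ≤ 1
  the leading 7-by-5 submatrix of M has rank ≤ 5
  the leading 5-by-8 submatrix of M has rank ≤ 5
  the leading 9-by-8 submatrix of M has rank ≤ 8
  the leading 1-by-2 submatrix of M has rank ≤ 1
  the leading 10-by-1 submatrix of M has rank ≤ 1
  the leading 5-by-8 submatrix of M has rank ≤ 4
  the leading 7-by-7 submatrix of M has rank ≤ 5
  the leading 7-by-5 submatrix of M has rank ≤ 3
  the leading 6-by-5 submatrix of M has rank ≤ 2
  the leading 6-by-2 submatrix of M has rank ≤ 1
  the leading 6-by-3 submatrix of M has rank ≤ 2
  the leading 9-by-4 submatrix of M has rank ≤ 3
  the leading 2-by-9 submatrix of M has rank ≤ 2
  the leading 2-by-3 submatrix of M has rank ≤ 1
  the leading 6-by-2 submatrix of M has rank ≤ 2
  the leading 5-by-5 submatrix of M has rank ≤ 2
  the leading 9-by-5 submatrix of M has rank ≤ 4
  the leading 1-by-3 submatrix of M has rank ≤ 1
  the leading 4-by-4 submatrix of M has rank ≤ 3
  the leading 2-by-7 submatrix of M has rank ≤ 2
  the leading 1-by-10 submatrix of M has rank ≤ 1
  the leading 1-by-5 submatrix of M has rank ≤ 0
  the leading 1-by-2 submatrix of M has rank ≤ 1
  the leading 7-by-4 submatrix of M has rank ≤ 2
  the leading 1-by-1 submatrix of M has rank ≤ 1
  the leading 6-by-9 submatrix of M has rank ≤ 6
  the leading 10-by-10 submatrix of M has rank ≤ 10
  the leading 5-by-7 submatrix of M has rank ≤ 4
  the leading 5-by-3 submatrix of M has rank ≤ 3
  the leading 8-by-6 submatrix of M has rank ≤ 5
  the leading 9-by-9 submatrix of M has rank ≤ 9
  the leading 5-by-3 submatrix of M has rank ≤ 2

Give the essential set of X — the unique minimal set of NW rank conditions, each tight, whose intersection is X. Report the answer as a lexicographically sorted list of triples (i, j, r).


Recovering R(i,j) via the rank-extension bound from the 34 conditions:

  0 0 0 0 0 1 1 1 1 1
  1 1 1 1 1 2 2 2 2 2
  1 1 2 2 2 3 3 3 3 3
  1 1 2 2 2 3 4 4 4 4
  1 1 2 2 2 3 4 4 5 5
  1 1 2 2 2 3 4 5 6 6
  1 1 2 2 3 4 5 6 7 7
  1 2 3 3 4 5 6 7 8 8
  1 2 3 3 4 5 6 7 8 9
  1 2 3 4 5 6 7 8 9 10

second differences of R give the permutation w = (6, 1, 3, 7, 9, 8, 5, 2, 10, 4).

D(w) has 19 cells with 6 SE-corners; essential set:

[(1, 5, 0), (5, 8, 4), (6, 5, 2), (7, 2, 1), (7, 4, 2), (9, 4, 3)]


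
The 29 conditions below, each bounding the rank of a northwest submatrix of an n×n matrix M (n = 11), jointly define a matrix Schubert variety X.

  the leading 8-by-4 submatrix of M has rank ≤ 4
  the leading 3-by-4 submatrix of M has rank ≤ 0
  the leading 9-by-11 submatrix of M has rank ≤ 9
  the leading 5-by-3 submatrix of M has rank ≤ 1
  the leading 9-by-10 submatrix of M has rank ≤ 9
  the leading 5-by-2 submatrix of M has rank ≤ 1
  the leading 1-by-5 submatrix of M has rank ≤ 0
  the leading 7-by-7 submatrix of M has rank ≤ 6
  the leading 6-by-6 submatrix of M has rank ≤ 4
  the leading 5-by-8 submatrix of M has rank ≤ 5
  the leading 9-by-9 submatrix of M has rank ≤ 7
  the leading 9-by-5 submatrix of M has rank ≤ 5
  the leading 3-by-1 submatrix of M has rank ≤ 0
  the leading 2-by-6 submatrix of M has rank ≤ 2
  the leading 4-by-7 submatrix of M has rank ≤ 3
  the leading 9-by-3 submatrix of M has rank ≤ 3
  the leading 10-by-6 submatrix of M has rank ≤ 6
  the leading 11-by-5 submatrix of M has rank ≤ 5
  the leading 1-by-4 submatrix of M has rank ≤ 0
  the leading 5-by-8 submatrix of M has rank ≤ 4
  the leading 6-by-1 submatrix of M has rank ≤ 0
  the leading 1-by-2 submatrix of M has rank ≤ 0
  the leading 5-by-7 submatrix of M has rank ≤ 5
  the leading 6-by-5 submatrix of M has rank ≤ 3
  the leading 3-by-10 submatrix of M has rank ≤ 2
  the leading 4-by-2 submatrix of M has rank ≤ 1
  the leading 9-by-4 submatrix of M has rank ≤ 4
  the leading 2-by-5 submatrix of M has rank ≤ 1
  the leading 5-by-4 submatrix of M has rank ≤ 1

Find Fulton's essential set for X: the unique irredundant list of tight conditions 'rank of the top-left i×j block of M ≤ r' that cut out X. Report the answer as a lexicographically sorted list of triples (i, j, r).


Computing R[i][j] = min implied NW-rank bound (n=11, 29 conditions):

  R[1]: 0, 0, 0, 0, 0, 1, 1, 1, 1, 1, 1
  R[2]: 0, 0, 0, 0, 1, 2, 2, 2, 2, 2, 2
  R[3]: 0, 0, 0, 0, 1, 2, 2, 2, 2, 2, 3
  R[4]: 0, 1, 1, 1, 2, 3, 3, 3, 3, 3, 4
  R[5]: 0, 1, 1, 1, 2, 3, 4, 4, 4, 4, 5
  R[6]: 0, 1, 2, 2, 3, 4, 5, 5, 5, 5, 6
  R[7]: 1, 2, 3, 3, 4, 5, 6, 6, 6, 6, 7
  R[8]: 1, 2, 3, 4, 5, 6, 7, 7, 7, 7, 8
  R[9]: 1, 2, 3, 4, 5, 6, 7, 7, 7, 8, 9
  R[10]: 1, 2, 3, 4, 5, 6, 7, 8, 8, 9, 10
  R[11]: 1, 2, 3, 4, 5, 6, 7, 8, 9, 10, 11

so w = (6, 5, 11, 2, 7, 3, 1, 4, 10, 8, 9).

D(w) has 24 cells with 6 SE-corners; essential set:

[(1, 5, 0), (3, 4, 0), (3, 10, 2), (5, 4, 1), (6, 1, 0), (9, 9, 7)]


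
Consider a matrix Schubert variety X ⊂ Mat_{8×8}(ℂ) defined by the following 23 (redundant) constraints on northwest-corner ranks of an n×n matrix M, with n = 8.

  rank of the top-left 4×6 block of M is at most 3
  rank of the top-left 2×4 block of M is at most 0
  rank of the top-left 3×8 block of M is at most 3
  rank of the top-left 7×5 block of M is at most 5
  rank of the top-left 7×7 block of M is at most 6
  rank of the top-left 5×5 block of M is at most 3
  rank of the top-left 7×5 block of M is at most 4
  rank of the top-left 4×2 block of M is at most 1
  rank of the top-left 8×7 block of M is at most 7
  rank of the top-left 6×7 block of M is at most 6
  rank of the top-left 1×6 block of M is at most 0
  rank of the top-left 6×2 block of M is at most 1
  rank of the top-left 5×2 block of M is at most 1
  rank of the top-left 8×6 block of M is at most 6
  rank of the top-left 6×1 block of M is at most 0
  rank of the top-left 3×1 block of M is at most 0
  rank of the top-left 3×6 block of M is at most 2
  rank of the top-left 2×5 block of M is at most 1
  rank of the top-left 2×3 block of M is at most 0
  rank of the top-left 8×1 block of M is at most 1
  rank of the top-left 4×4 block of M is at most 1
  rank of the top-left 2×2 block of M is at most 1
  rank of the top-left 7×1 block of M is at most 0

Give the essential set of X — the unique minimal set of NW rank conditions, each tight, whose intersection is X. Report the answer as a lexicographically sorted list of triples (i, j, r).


Computing R[i][j] = min implied NW-rank bound (n=8, 23 conditions):

  0 | 0 | 0 | 0 | 0 | 0 | 1 | 1
  0 | 0 | 0 | 0 | 1 | 1 | 2 | 2
  0 | 1 | 1 | 1 | 2 | 2 | 3 | 3
  0 | 1 | 1 | 1 | 2 | 3 | 4 | 4
  0 | 1 | 2 | 2 | 3 | 4 | 5 | 5
  0 | 1 | 2 | 3 | 4 | 5 | 6 | 6
  0 | 1 | 2 | 3 | 4 | 5 | 6 | 7
  1 | 2 | 3 | 4 | 5 | 6 | 7 | 8

giving w = (7, 5, 2, 6, 3, 4, 8, 1) via Δ²R.

Fulton essential set (4 of the 17 Rothe cells):

[(1, 6, 0), (2, 4, 0), (4, 4, 1), (7, 1, 0)]


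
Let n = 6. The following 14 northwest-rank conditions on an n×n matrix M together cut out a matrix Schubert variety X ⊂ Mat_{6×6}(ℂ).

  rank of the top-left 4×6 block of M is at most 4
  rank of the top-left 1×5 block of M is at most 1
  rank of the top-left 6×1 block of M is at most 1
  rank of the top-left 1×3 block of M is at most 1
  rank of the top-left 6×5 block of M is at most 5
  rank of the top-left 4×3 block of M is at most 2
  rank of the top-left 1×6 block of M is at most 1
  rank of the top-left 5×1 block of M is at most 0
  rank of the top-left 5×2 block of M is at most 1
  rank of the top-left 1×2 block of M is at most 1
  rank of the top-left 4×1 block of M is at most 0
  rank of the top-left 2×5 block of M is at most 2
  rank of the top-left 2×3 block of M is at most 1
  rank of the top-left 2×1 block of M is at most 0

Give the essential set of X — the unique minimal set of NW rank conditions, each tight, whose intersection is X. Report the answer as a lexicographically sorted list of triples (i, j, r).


Propagating the 14 rank bounds to every northwest block:

  row 1: 0 | 1 | 1 | 1 | 1 | 1
  row 2: 0 | 1 | 1 | 2 | 2 | 2
  row 3: 0 | 1 | 2 | 3 | 3 | 3
  row 4: 0 | 1 | 2 | 3 | 4 | 4
  row 5: 0 | 1 | 2 | 3 | 4 | 5
  row 6: 1 | 2 | 3 | 4 | 5 | 6

so w = (2, 4, 3, 5, 6, 1).

ℓ(w)=6; the 2 essential cells (i,j,r):

[(2, 3, 1), (5, 1, 0)]


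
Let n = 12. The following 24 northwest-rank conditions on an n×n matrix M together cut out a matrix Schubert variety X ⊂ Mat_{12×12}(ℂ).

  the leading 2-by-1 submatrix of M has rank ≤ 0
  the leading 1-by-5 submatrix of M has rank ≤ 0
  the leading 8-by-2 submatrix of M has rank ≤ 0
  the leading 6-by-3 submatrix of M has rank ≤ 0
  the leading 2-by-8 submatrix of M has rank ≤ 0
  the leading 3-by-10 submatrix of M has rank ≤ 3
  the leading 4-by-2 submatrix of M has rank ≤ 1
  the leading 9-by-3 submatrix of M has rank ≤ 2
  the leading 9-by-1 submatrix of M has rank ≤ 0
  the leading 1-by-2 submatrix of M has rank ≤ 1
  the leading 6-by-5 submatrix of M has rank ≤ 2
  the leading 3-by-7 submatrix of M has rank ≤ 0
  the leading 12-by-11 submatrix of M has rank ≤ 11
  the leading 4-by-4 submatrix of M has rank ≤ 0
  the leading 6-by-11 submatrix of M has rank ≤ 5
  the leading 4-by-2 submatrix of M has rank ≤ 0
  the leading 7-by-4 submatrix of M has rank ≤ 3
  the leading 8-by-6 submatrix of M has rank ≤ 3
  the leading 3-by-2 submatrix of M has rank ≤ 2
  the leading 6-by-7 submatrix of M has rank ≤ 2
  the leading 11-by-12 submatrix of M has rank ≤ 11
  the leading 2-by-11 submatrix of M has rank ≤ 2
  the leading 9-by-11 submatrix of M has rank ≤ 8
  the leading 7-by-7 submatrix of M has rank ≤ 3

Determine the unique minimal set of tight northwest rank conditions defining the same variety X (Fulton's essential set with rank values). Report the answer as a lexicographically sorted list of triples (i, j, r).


Reconstructing r_w from the 24 given conditions:

  0 0 0 0 0 0 0 0 1 1 1 1
  0 0 0 0 0 0 0 0 1 2 2 2
  0 0 0 0 0 0 0 1 2 3 3 3
  0 0 0 0 1 1 1 2 3 4 4 4
  0 0 0 1 2 2 2 3 4 5 5 5
  0 0 0 1 2 2 2 3 4 5 5 6
  0 0 1 2 3 3 3 4 5 6 6 7
  0 0 1 2 3 3 4 5 6 7 7 8
  0 1 2 3 4 4 5 6 7 8 8 9
  1 2 3 4 5 5 6 7 8 9 9 10
  1 2 3 4 5 6 7 8 9 10 10 11
  1 2 3 4 5 6 7 8 9 10 11 12

the unique w with this rank table is (9, 10, 8, 5, 4, 12, 3, 7, 2, 1, 6, 11).

|D(w)|=42, |Ess(w)|=9:

[(2, 8, 0), (3, 7, 0), (4, 4, 0), (6, 3, 0), (6, 7, 2), (6, 11, 5), (8, 2, 0), (8, 6, 3), (9, 1, 0)]


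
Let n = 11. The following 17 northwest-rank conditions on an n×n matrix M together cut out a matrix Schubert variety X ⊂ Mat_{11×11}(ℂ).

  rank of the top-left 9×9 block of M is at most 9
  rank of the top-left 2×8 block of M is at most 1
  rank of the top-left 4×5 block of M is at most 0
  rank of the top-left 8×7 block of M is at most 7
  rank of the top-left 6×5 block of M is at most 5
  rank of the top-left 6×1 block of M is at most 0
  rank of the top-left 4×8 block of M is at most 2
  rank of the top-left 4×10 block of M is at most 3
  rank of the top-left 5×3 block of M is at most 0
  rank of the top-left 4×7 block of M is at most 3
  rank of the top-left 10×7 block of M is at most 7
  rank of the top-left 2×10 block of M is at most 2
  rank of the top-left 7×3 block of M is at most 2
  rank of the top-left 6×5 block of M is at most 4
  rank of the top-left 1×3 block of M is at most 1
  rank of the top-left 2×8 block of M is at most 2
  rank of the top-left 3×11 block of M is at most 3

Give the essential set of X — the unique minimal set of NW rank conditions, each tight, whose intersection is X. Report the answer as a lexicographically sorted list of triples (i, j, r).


Rank table r_w(11×11) implied by the 17 constraints:

  row 1: 0  0  0  0  0  1  1  1  1  1  1
  row 2: 0  0  0  0  0  1  1  1  2  2  2
  row 3: 0  0  0  0  0  1  2  2  3  3  3
  row 4: 0  0  0  0  0  1  2  2  3  3  4
  row 5: 0  0  0  1  1  2  3  3  4  4  5
  row 6: 0  1  1  2  2  3  4  4  5  5  6
  row 7: 1  2  2  3  3  4  5  5  6  6  7
  row 8: 1  2  3  4  4  5  6  6  7  7  8
  row 9: 1  2  3  4  5  6  7  7  8  8  9
  row 10: 1  2  3  4  5  6  7  8  9  9  10
  row 11: 1  2  3  4  5  6  7  8  9  10  11

reading off 1-entries of Δ²R: w = (6, 9, 7, 11, 4, 2, 1, 3, 5, 8, 10).

|D(w)|=28, |Ess(w)|=6:

[(2, 8, 1), (4, 5, 0), (4, 8, 2), (4, 10, 3), (5, 3, 0), (6, 1, 0)]


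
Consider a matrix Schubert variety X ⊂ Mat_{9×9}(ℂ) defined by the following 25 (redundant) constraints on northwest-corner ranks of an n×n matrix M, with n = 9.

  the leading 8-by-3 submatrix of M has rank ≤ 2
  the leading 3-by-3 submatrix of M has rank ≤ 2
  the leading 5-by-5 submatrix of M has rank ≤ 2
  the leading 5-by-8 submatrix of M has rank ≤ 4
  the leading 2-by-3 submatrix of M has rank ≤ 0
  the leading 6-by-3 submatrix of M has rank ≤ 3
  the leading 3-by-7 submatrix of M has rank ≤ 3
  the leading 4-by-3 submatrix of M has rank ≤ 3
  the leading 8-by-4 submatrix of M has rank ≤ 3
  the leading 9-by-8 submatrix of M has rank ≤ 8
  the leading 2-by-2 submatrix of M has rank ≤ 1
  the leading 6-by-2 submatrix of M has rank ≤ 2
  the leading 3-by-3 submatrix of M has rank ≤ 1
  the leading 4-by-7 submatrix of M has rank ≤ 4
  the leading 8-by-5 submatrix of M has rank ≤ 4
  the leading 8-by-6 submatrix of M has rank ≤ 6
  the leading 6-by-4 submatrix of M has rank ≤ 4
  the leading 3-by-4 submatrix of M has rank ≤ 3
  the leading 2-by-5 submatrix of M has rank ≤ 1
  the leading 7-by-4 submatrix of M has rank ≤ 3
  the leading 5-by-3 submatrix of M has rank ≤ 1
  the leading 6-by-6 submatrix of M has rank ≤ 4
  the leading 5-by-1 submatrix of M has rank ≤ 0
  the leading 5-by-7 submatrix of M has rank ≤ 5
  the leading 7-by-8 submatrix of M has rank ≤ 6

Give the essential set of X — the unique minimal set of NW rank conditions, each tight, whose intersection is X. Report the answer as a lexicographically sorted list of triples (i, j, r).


Reconstructing r_w from the 25 given conditions:

  R[1]: 0 | 0 | 0 | 1 | 1 | 1 | 1 | 1 | 1
  R[2]: 0 | 0 | 0 | 1 | 1 | 2 | 2 | 2 | 2
  R[3]: 0 | 1 | 1 | 2 | 2 | 3 | 3 | 3 | 3
  R[4]: 0 | 1 | 1 | 2 | 2 | 3 | 4 | 4 | 4
  R[5]: 0 | 1 | 1 | 2 | 2 | 3 | 4 | 4 | 5
  R[6]: 1 | 2 | 2 | 3 | 3 | 4 | 5 | 5 | 6
  R[7]: 1 | 2 | 2 | 3 | 4 | 5 | 6 | 6 | 7
  R[8]: 1 | 2 | 2 | 3 | 4 | 5 | 6 | 7 | 8
  R[9]: 1 | 2 | 3 | 4 | 5 | 6 | 7 | 8 | 9

the unique w with this rank table is (4, 6, 2, 7, 9, 1, 5, 8, 3).

D(w) has 17 cells with 7 SE-corners; essential set:

[(2, 3, 0), (2, 5, 1), (5, 1, 0), (5, 3, 1), (5, 5, 2), (5, 8, 4), (8, 3, 2)]
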